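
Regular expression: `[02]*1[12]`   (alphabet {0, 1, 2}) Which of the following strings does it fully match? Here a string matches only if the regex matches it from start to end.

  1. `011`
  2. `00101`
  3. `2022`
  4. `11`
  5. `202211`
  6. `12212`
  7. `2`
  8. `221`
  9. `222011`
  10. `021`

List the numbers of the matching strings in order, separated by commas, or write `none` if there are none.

1 → match
2 → no match
3 → no match
4 → match
5 → match
6 → no match
7 → no match
8 → no match
9 → match
10 → no match

1, 4, 5, 9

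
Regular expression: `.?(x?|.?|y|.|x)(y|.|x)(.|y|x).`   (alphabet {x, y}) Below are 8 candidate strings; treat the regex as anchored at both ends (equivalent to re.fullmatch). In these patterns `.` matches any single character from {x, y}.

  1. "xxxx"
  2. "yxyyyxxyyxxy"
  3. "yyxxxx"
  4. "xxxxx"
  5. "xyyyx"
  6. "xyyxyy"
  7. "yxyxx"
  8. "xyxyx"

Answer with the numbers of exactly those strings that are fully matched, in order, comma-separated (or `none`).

1, 4, 5, 7, 8

1. "xxxx" → match
2. "yxyyyxxyyxxy" → no match
3. "yyxxxx" → no match
4. "xxxxx" → match
5. "xyyyx" → match
6. "xyyxyy" → no match
7. "yxyxx" → match
8. "xyxyx" → match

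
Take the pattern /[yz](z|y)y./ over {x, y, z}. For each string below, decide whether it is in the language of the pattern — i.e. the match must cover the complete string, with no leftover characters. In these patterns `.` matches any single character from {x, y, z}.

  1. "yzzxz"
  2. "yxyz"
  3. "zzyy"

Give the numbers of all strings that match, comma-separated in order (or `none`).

3

1. "yzzxz" → no match
2. "yxyz" → no match
3. "zzyy" → match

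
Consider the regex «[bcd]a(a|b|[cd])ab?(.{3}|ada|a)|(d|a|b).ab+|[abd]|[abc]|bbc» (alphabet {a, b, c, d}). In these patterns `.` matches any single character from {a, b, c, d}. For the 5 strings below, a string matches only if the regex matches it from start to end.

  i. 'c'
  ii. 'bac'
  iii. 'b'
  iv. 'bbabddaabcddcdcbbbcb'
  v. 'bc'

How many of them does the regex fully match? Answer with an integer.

i. 'c' → match
ii. 'bac' → no match
iii. 'b' → match
iv → no match
v. 'bc' → no match
Total matched: 2

2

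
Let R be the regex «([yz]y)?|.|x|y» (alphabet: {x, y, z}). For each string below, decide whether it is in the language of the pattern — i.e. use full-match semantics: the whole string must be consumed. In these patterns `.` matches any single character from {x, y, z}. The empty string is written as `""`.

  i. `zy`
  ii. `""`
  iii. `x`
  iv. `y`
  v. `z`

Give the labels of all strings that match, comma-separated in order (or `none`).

i, ii, iii, iv, v

i. `zy` → match
ii. `""` → match
iii. `x` → match
iv. `y` → match
v. `z` → match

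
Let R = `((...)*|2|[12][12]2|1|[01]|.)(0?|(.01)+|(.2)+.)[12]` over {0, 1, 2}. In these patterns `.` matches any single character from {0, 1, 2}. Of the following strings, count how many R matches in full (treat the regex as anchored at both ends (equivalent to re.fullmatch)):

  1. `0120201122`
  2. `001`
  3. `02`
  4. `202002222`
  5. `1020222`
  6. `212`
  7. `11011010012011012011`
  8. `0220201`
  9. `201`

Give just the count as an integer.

1 → match
2 → match
3 → match
4 → no match
5 → match
6 → no match
7 → match
8 → match
9 → match
Total matched: 7

7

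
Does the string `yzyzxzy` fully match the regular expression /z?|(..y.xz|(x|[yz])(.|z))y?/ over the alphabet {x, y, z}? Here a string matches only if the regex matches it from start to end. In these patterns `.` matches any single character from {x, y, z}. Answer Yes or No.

Yes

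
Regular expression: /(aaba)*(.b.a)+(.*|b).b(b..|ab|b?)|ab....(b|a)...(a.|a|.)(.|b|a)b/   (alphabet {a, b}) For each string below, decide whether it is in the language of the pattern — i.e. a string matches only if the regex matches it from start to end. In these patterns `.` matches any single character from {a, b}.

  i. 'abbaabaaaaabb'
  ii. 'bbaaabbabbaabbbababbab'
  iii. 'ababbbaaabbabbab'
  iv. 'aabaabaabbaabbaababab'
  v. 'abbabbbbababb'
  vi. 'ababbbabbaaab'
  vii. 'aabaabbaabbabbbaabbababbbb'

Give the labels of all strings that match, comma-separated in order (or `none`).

i → match
ii → match
iii → no match
iv → match
v → match
vi → match
vii → match

i, ii, iv, v, vi, vii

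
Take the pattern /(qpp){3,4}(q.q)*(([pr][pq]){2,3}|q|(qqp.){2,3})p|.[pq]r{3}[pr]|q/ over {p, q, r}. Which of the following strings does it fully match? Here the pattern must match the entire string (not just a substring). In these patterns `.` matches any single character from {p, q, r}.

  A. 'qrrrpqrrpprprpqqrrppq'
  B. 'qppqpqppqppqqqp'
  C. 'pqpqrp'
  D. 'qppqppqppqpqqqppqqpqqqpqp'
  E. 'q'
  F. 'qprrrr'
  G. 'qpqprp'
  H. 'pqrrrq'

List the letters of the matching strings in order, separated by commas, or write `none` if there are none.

D, E, F

A → no match
B → no match
C → no match
D → match
E → match
F → match
G → no match
H → no match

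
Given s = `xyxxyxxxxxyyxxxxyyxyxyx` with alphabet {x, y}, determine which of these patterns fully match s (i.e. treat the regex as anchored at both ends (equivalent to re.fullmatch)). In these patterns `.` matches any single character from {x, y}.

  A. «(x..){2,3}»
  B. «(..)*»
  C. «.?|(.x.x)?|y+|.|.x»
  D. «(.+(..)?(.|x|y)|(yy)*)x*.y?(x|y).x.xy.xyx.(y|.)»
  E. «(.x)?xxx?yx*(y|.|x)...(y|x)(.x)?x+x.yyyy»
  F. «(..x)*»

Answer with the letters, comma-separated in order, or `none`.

A → no match
B → no match
C → no match
D → match
E → no match — must end with `yyyy`
F → no match

D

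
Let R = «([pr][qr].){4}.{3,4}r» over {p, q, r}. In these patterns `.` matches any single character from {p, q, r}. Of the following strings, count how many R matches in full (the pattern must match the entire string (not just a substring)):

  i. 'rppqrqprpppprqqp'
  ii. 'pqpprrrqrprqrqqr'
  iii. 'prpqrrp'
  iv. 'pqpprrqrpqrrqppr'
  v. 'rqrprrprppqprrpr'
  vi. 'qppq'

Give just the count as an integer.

i → no match — must end with 'r'
ii → match
iii → no match — must end with 'r'
iv → no match
v → match
vi → no match — must end with 'r'
Total matched: 2

2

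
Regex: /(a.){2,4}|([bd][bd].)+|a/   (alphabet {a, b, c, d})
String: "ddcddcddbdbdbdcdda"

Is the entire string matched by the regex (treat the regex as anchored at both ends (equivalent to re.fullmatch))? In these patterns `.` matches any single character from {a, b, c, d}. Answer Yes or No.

Yes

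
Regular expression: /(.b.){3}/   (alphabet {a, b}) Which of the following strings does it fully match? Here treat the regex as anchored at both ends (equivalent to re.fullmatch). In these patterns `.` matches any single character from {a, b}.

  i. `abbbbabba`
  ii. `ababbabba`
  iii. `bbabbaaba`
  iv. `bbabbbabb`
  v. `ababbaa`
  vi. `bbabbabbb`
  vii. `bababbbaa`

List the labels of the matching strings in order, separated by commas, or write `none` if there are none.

i → match
ii → match
iii → match
iv → match
v → no match
vi → match
vii → no match

i, ii, iii, iv, vi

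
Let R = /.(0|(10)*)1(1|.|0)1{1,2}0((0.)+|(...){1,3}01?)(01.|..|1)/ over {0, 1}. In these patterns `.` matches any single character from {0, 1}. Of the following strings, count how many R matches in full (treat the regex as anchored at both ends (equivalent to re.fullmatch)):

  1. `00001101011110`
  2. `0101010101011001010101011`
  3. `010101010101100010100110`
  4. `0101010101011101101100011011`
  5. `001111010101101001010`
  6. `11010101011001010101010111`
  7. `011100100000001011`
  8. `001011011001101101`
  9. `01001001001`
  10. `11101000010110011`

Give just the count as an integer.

1 → no match
2 → match
3 → match
4 → no match
5 → match
6 → match
7 → match
8 → match
9. `01001001001` → no match
10 → no match
Total matched: 6

6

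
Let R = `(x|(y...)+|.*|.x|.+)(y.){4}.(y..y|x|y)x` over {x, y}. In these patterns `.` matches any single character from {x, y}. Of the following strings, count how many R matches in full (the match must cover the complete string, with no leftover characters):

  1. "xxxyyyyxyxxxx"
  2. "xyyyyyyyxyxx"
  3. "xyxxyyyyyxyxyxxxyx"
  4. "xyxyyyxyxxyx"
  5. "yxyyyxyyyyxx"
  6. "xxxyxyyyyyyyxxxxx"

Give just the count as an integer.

1 → no match
2 → match
3 → no match
4 → match
5 → no match
6 → no match
Total matched: 2

2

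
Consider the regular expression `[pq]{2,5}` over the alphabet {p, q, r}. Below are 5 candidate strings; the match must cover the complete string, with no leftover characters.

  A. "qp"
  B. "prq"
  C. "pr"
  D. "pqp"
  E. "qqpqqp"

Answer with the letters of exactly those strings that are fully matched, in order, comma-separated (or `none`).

A → match
B → no match
C → no match
D → match
E → no match

A, D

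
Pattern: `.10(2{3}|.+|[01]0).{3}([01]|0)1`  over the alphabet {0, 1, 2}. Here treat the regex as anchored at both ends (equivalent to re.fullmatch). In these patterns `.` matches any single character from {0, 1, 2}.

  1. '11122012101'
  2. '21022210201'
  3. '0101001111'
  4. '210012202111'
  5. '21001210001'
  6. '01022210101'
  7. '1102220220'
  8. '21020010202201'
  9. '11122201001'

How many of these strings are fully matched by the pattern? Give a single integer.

6

1. '11122012101' → no match
2. '21022210201' → match
3. '0101001111' → match
4. '210012202111' → match
5. '21001210001' → match
6. '01022210101' → match
7. '1102220220' → no match — must end with '1'
8 → match
9. '11122201001' → no match
Total matched: 6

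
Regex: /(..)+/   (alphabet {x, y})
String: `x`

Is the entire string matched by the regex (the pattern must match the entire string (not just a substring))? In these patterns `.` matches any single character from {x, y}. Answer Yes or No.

No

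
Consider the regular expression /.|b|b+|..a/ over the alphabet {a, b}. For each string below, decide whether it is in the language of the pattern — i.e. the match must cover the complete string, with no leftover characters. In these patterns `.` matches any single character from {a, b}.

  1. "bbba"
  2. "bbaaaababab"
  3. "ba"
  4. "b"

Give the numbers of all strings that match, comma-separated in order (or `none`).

1 → no match
2 → no match
3 → no match
4 → match

4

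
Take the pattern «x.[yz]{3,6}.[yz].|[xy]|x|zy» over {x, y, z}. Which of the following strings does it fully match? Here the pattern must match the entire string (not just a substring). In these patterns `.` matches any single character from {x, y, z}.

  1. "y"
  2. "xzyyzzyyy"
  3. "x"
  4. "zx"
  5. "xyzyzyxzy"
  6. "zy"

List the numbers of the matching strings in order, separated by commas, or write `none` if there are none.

1. "y" → match
2. "xzyyzzyyy" → match
3. "x" → match
4. "zx" → no match
5. "xyzyzyxzy" → match
6. "zy" → match

1, 2, 3, 5, 6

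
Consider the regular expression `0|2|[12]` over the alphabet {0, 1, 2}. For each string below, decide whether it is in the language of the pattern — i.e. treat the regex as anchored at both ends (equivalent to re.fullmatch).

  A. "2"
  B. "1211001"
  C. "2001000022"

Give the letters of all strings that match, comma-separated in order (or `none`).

A

A → match
B → no match
C → no match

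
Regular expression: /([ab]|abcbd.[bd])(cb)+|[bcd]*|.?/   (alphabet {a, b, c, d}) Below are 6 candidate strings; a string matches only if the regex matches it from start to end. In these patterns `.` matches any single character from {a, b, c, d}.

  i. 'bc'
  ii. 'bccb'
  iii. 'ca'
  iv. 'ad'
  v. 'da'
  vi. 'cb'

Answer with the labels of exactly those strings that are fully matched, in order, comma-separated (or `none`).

i, ii, vi

i → match
ii → match
iii → no match
iv → no match
v → no match
vi → match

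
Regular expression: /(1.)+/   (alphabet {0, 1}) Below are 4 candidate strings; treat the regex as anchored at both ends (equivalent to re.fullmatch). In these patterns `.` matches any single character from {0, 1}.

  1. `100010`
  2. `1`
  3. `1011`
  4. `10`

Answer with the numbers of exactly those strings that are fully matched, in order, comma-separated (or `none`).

1 → no match
2 → no match
3 → match
4 → match

3, 4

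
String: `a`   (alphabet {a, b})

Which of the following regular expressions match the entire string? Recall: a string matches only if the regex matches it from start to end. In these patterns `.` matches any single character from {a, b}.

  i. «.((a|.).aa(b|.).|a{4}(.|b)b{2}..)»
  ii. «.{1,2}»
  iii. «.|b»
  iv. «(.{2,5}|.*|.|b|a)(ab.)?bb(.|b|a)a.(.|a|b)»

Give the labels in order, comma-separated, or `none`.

ii, iii

i → no match
ii → match
iii → match
iv → no match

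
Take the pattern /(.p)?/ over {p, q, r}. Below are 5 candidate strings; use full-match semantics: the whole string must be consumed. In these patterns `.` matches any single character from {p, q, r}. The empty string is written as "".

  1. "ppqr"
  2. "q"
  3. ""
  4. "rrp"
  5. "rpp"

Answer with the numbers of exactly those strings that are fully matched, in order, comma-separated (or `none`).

3

1 → no match
2 → no match
3 → match
4 → no match
5 → no match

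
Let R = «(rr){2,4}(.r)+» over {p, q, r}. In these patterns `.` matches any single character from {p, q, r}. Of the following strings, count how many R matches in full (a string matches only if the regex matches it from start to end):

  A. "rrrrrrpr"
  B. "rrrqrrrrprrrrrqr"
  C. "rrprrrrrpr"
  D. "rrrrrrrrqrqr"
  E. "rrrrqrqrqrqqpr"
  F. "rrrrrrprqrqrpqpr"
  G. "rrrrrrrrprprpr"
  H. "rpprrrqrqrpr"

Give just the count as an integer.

A → match
B → no match
C → no match
D → match
E → no match
F → no match
G → match
H → no match — must start with "rr"
Total matched: 3

3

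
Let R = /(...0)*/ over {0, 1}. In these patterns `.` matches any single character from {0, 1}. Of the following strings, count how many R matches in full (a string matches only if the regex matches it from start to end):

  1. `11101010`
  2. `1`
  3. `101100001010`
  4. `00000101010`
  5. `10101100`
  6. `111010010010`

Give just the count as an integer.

1 → match
2 → no match
3 → no match
4 → no match
5 → match
6 → no match
Total matched: 2

2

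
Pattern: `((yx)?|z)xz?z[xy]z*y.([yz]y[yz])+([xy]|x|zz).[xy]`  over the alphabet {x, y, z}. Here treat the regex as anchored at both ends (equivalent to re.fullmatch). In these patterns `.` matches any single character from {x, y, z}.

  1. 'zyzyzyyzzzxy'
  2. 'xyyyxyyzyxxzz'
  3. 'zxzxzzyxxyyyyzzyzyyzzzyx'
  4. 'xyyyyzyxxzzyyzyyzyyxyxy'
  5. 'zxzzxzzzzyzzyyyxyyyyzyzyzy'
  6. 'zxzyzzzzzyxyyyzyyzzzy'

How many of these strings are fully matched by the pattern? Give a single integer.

1 → no match
2 → no match
3 → no match
4 → no match
5 → no match
6 → match
Total matched: 1

1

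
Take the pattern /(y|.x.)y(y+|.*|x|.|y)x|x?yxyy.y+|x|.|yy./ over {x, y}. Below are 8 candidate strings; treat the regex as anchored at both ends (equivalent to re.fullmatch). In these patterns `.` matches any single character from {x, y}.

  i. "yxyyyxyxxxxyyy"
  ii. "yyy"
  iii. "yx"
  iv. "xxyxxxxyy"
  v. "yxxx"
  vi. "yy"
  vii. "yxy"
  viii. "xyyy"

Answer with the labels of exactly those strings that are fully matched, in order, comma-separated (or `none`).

i → no match
ii → match
iii → no match
iv → no match
v → no match
vi → no match
vii → no match
viii → no match

ii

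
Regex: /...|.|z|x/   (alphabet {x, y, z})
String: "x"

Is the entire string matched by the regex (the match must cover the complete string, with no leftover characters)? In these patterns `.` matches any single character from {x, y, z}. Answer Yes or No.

Yes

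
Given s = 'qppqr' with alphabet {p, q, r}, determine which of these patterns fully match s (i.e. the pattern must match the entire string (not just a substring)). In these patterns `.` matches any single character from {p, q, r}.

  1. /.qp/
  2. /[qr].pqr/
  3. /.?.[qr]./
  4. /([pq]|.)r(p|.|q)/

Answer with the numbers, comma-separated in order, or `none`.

2

1 → no match — must end with 'qp'
2 → match
3 → no match
4 → no match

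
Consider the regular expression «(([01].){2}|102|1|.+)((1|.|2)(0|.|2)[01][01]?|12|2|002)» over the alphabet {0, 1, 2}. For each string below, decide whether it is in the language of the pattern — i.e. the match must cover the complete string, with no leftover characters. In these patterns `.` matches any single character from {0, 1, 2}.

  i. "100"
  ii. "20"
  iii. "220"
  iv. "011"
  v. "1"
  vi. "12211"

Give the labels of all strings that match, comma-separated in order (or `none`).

vi

i → no match
ii → no match
iii → no match
iv → no match
v → no match
vi → match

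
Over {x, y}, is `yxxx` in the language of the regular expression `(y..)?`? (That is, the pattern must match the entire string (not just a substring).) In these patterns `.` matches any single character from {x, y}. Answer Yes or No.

No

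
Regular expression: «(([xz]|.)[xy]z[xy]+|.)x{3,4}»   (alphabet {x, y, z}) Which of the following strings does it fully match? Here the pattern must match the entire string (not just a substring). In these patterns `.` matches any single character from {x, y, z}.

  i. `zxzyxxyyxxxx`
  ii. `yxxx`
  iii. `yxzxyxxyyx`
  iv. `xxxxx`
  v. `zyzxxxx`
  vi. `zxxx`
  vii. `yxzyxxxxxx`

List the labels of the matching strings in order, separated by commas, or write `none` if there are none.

i, ii, iv, v, vi, vii

i. `zxzyxxyyxxxx` → match
ii. `yxxx` → match
iii. `yxzxyxxyyx` → no match
iv. `xxxxx` → match
v. `zyzxxxx` → match
vi. `zxxx` → match
vii. `yxzyxxxxxx` → match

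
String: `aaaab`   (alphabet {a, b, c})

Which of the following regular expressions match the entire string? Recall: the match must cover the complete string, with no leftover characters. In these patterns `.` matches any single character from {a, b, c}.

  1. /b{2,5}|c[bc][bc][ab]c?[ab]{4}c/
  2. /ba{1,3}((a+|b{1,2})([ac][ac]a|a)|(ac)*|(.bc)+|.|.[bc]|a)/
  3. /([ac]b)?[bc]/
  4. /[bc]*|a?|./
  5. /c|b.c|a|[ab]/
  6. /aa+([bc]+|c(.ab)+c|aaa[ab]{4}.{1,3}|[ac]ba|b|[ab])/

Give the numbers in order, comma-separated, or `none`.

6

1 → no match
2 → no match — must start with `ba`
3 → no match
4 → no match
5 → no match
6 → match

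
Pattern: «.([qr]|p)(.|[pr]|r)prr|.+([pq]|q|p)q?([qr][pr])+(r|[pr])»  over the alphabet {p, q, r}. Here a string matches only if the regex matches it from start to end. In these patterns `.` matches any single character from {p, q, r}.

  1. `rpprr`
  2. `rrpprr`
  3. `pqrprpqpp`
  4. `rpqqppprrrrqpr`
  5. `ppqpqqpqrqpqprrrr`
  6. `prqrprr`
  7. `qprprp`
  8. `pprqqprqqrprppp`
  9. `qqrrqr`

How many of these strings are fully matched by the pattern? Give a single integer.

3

1 → no match
2 → match
3 → match
4 → match
5 → no match
6 → no match
7 → no match
8 → no match
9 → no match
Total matched: 3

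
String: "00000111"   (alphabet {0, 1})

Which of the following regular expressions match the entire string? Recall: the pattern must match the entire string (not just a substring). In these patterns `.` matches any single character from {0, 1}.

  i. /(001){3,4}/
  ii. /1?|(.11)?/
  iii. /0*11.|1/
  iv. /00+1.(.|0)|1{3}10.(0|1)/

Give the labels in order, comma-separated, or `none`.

i → no match — must start with "001"
ii → no match
iii → match
iv → match

iii, iv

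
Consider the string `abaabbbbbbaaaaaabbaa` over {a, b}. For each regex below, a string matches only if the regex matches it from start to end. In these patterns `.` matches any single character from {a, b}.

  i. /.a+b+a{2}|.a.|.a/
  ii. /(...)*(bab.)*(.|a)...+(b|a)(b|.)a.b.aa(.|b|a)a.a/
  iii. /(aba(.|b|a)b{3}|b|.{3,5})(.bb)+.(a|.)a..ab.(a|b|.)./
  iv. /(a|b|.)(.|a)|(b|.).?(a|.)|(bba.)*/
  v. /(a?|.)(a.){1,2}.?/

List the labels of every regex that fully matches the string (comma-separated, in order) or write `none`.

i → no match
ii → no match
iii → match
iv → no match
v → no match

iii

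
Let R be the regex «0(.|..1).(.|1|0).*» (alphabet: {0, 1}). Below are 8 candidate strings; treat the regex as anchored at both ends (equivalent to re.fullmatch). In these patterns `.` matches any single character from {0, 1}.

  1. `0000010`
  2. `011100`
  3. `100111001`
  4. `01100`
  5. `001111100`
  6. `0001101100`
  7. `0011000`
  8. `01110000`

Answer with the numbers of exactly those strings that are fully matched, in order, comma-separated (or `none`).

1, 2, 4, 5, 6, 7, 8

1 → match
2 → match
3 → no match — must start with `0`
4 → match
5 → match
6 → match
7 → match
8 → match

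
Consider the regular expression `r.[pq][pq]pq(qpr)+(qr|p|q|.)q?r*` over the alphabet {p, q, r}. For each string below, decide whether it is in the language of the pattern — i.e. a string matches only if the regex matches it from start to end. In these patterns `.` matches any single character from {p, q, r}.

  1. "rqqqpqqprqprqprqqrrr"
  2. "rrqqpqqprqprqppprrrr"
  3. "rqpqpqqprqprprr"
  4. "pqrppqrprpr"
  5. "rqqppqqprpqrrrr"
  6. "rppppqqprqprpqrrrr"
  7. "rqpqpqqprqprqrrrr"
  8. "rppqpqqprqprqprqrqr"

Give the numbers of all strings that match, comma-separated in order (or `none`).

1 → match
2 → no match
3 → match
4 → no match — must start with "r"
5 → match
6 → match
7 → match
8 → match

1, 3, 5, 6, 7, 8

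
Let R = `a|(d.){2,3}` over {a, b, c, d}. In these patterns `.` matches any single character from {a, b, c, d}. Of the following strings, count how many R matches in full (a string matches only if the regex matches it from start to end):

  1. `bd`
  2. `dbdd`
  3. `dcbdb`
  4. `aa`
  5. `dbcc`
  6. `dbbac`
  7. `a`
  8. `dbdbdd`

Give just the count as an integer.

3

1 → no match
2 → match
3 → no match
4 → no match
5 → no match
6 → no match
7 → match
8 → match
Total matched: 3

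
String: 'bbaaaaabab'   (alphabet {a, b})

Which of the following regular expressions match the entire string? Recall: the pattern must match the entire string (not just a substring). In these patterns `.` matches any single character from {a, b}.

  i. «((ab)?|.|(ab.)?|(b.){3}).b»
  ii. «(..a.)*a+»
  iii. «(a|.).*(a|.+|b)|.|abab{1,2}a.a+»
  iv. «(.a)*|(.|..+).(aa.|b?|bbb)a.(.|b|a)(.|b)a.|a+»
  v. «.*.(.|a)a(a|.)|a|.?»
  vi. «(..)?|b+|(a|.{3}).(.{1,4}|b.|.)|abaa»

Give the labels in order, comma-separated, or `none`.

iii, iv, v

i → no match
ii → no match — must end with 'a'
iii → match
iv → match
v → match
vi → no match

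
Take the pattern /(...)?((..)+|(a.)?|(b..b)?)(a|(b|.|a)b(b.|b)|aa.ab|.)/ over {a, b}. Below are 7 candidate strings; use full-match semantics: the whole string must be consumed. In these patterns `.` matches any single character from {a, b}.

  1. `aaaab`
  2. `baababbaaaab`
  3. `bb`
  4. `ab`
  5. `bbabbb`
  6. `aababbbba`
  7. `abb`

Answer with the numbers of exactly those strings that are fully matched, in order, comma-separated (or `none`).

1. `aaaab` → match
2. `baababbaaaab` → match
3. `bb` → no match
4. `ab` → no match
5. `bbabbb` → match
6. `aababbbba` → match
7. `abb` → match

1, 2, 5, 6, 7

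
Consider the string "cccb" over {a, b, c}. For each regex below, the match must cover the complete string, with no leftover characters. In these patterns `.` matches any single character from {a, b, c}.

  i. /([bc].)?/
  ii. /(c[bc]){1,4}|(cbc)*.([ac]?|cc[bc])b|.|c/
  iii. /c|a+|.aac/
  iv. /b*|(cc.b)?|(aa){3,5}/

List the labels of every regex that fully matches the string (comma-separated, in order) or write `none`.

i → no match
ii → match
iii → no match
iv → match

ii, iv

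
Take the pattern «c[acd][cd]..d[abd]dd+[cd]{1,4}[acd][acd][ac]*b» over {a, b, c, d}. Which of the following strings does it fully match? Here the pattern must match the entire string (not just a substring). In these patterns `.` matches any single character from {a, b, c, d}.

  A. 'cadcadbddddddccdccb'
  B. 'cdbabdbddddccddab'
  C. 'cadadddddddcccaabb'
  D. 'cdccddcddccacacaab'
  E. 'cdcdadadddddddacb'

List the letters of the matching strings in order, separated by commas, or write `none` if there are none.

A, E

A → match
B → no match
C → no match
D → no match
E → match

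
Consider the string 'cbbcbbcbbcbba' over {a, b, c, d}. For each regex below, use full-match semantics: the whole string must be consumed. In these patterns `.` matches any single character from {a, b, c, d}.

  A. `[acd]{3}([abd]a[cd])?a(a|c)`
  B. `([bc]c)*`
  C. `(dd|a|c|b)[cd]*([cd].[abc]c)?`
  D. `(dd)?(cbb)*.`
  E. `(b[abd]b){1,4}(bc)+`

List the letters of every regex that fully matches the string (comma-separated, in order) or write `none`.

A → no match
B → no match
C → no match
D → match
E → no match — must start with 'b'

D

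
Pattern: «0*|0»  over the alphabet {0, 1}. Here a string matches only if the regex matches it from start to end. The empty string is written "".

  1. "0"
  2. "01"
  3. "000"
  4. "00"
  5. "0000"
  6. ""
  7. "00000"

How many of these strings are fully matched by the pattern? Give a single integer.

1 → match
2 → no match
3 → match
4 → match
5 → match
6 → match
7 → match
Total matched: 6

6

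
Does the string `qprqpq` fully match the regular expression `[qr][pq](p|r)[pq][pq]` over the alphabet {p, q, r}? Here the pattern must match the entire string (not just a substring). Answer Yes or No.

No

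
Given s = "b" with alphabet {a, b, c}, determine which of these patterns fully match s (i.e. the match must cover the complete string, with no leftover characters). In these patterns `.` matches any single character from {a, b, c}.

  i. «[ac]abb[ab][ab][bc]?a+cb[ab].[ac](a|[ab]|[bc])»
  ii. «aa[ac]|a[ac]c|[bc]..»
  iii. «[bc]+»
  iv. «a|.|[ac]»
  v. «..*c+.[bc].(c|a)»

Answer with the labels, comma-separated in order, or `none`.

iii, iv

i → no match
ii → no match
iii → match
iv → match
v → no match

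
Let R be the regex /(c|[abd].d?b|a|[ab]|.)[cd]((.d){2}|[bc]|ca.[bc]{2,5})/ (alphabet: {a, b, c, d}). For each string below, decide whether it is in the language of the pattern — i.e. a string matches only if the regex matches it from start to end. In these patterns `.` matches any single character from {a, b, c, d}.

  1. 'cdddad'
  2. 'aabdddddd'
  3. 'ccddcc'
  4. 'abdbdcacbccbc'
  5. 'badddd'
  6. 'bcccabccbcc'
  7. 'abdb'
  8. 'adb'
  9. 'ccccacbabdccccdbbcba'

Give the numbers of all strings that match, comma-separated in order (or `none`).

1, 4, 8

1 → match
2 → no match
3 → no match
4 → match
5 → no match
6 → no match
7 → no match
8 → match
9 → no match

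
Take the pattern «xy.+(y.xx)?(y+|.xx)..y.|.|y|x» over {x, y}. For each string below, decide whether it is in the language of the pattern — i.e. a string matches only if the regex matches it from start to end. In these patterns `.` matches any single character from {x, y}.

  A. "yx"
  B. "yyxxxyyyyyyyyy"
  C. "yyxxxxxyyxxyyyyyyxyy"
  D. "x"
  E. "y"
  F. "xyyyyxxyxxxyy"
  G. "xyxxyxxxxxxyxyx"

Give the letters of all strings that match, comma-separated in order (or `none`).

A → no match
B → no match
C → no match
D → match
E → match
F → no match
G → match

D, E, G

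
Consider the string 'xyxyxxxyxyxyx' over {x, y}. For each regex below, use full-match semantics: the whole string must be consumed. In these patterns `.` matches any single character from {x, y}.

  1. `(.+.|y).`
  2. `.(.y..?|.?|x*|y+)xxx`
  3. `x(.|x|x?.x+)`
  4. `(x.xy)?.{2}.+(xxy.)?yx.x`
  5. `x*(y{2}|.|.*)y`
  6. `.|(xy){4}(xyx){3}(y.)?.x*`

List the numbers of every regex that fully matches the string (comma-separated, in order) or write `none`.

1 → match
2 → no match — must end with 'xxx'
3 → no match
4 → match
5 → no match — must end with 'y'
6 → no match

1, 4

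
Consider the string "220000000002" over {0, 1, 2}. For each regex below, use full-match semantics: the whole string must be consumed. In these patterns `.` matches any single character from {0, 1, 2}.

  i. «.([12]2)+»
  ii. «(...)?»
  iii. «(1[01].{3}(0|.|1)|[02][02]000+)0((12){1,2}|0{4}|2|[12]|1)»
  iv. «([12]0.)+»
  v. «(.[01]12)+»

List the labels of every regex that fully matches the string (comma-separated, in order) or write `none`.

iii

i → no match
ii → no match
iii → match
iv → no match
v → no match — must end with "12"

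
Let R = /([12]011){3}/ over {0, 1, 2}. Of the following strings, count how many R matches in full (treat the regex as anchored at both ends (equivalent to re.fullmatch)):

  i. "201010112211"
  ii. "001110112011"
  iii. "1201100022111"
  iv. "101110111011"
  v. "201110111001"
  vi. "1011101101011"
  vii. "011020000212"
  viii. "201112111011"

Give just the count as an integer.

i → no match — must end with "011"
ii → no match
iii → no match — must end with "011"
iv → match
v → no match — must end with "011"
vi → no match
vii → no match — must end with "011"
viii → no match
Total matched: 1

1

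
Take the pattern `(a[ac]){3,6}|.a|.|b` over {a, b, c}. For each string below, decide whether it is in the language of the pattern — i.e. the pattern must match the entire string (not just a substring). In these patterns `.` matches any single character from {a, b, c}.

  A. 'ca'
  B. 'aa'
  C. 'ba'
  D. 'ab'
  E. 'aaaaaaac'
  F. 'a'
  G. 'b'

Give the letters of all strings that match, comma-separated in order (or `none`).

A → match
B → match
C → match
D → no match
E → match
F → match
G → match

A, B, C, E, F, G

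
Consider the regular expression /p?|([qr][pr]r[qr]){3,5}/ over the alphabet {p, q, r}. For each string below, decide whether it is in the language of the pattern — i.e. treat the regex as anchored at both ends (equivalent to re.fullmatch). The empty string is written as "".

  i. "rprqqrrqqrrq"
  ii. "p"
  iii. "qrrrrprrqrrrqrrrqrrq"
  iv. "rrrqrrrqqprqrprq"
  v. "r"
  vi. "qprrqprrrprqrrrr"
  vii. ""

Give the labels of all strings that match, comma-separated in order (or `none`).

i. "rprqqrrqqrrq" → match
ii. "p" → match
iii → match
iv → match
v. "r" → no match
vi → match
vii. "" → match

i, ii, iii, iv, vi, vii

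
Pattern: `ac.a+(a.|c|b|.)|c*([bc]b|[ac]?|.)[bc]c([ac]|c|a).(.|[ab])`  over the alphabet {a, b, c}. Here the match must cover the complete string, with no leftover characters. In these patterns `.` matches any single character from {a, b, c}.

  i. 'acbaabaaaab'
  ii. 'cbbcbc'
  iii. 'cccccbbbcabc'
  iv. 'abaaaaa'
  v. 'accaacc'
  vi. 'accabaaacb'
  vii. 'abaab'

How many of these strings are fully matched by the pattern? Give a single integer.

1

i → no match
ii → no match
iii → match
iv → no match
v → no match
vi → no match
vii → no match
Total matched: 1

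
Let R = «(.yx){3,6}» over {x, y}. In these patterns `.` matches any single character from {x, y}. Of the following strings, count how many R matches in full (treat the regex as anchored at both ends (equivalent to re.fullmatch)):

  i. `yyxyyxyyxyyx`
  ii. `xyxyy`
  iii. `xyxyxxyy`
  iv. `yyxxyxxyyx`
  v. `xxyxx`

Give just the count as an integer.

i → match
ii → no match — must end with `yx`
iii → no match — must end with `yx`
iv → no match
v → no match — must end with `yx`
Total matched: 1

1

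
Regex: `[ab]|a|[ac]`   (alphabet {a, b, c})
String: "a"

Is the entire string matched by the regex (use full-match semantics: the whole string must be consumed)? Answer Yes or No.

Yes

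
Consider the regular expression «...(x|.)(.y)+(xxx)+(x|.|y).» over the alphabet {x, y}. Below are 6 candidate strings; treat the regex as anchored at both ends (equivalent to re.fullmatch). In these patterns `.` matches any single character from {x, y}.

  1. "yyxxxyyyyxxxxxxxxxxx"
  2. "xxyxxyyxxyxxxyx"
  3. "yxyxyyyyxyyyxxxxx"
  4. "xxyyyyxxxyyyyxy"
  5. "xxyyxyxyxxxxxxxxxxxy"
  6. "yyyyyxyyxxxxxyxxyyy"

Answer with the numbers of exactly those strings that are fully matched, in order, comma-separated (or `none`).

3

1 → no match
2 → no match
3 → match
4 → no match
5 → no match
6 → no match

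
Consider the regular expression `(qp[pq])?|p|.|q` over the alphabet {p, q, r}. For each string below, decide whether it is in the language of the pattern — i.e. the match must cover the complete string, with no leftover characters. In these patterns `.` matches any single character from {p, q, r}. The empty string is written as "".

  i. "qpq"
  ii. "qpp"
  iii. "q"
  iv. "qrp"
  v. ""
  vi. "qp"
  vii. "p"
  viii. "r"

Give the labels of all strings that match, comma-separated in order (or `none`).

i, ii, iii, v, vii, viii

i → match
ii → match
iii → match
iv → no match
v → match
vi → no match
vii → match
viii → match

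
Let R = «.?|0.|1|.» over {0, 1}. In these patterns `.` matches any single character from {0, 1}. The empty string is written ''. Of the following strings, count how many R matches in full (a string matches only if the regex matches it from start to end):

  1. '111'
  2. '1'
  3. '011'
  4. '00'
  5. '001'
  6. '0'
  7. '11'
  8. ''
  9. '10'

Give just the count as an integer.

1. '111' → no match
2. '1' → match
3. '011' → no match
4. '00' → match
5. '001' → no match
6. '0' → match
7. '11' → no match
8. '' → match
9. '10' → no match
Total matched: 4

4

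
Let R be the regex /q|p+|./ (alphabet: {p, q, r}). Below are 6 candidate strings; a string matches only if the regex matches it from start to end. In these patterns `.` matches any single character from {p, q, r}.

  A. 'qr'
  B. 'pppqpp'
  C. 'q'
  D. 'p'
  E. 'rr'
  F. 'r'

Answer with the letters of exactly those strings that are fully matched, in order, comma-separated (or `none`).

A → no match
B → no match
C → match
D → match
E → no match
F → match

C, D, F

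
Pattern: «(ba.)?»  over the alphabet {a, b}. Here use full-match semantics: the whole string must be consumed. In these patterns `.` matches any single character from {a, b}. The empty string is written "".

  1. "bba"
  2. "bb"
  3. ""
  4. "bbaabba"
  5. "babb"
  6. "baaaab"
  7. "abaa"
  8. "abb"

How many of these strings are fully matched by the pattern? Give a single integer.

1. "bba" → no match
2. "bb" → no match
3. "" → match
4. "bbaabba" → no match
5. "babb" → no match
6. "baaaab" → no match
7. "abaa" → no match
8. "abb" → no match
Total matched: 1

1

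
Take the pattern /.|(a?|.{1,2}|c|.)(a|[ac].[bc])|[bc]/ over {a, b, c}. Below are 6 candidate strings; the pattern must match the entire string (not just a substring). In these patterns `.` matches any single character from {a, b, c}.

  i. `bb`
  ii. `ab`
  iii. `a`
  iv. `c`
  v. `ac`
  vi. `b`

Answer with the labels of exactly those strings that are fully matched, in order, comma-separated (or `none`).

i → no match
ii → no match
iii → match
iv → match
v → no match
vi → match

iii, iv, vi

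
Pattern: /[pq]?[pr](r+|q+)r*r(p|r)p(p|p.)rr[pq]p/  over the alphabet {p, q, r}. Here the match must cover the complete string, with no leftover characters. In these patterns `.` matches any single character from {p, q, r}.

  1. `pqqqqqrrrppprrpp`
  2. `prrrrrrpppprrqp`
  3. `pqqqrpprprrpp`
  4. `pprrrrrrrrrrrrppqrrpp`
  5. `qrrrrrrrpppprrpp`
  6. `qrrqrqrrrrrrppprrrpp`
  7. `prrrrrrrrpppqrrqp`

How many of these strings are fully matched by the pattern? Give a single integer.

1 → match
2 → match
3 → no match
4 → match
5 → match
6 → no match
7 → match
Total matched: 5

5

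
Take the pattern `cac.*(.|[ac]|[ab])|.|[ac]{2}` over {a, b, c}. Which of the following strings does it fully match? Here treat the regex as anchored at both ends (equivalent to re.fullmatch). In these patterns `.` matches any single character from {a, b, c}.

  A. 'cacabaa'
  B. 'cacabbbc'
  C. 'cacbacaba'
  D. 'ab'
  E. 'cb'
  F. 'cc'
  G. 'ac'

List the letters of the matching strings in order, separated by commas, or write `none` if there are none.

A. 'cacabaa' → match
B. 'cacabbbc' → match
C. 'cacbacaba' → match
D. 'ab' → no match
E. 'cb' → no match
F. 'cc' → match
G. 'ac' → match

A, B, C, F, G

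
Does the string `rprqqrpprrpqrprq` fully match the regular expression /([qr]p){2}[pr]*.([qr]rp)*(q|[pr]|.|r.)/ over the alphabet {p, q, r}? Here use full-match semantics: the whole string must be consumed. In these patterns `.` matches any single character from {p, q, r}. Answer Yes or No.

No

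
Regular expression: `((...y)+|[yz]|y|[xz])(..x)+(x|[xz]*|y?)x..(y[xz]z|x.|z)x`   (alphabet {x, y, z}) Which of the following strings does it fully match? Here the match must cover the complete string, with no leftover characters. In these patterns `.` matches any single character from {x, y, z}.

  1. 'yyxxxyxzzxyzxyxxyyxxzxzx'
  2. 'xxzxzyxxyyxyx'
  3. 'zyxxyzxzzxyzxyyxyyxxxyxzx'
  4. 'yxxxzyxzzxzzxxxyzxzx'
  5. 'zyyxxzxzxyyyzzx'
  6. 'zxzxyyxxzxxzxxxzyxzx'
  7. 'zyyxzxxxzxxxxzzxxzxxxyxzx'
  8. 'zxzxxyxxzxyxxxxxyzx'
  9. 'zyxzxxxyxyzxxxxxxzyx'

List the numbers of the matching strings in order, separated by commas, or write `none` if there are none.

1 → match
2 → match
3 → match
4 → match
5 → match
6 → match
7 → match
8 → match
9 → no match

1, 2, 3, 4, 5, 6, 7, 8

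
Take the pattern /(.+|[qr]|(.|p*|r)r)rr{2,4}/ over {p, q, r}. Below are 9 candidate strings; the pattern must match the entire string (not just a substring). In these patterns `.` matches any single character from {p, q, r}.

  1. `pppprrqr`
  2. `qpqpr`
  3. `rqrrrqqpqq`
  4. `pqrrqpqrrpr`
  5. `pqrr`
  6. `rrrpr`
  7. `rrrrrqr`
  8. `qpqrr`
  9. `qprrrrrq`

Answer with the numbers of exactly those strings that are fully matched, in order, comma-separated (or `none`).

1 → no match
2 → no match
3 → no match — must end with `r`
4 → no match
5 → no match
6 → no match
7 → no match
8 → no match
9 → no match — must end with `r`

none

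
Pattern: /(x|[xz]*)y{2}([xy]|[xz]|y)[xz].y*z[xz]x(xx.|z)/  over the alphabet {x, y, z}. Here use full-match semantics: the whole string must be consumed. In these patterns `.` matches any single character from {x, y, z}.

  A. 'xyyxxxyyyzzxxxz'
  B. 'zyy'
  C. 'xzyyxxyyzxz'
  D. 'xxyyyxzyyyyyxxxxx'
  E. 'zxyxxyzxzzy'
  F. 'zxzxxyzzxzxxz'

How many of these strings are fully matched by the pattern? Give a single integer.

1

A → match
B → no match
C → no match
D → no match
E → no match
F → no match
Total matched: 1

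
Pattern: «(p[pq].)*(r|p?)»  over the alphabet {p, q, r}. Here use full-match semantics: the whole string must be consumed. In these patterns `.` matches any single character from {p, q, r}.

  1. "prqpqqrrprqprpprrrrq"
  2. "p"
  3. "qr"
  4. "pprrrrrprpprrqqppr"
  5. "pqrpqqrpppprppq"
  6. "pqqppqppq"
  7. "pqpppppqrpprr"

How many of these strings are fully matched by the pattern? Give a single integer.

1 → no match
2 → match
3 → no match
4 → no match
5 → no match
6 → match
7 → match
Total matched: 3

3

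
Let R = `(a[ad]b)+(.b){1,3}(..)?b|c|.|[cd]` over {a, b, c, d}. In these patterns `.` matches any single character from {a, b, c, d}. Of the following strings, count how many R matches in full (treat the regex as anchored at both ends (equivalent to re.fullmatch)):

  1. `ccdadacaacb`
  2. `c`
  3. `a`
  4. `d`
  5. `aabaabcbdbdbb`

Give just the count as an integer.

4

1 → no match
2 → match
3 → match
4 → match
5 → match
Total matched: 4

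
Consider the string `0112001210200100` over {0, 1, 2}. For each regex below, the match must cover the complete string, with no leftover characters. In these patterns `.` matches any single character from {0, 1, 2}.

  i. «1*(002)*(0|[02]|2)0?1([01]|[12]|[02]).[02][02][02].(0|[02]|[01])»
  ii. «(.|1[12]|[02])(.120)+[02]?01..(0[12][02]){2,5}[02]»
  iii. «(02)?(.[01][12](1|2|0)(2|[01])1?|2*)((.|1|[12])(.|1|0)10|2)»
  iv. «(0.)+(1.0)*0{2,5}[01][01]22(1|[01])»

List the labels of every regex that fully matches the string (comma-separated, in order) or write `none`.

ii

i → no match
ii → match
iii → no match
iv → no match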